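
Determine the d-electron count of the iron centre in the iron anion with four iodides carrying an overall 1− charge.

Summing ligand charges against the −1 overall charge gives an oxidation state of +3 for iron.
Fe sits in group 8, so the d-electron count is 8 − 3 = 5.

d⁵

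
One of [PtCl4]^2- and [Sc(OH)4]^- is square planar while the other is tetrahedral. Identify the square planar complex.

For [PtCl4]^2-: Ligand charges: each chloride is −1. With an overall charge of −2 the platinum centre must be in the +2 oxidation state. Pt sits in group 10, so the d-electron count is 10 − 2 = 8. A 5d d⁸ ion has a large crystal-field splitting; square planar leaves the high-energy d_{x²−y²} orbital empty and maximises CFSE. → square planar.
For [Sc(OH)4]^-: Ligand charges: each hydroxide is −1. With an overall charge of −1 the scandium centre must be in the +3 oxidation state. Group 3 minus oxidation state 3 gives a d⁰ configuration. A d⁰ ion has no crystal-field stabilisation preference between square planar and tetrahedral, so four ligands adopt the sterically favoured tetrahedral geometry. → tetrahedral.

[PtCl4]^2-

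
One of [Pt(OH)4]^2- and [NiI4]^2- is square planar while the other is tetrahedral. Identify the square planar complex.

For [Pt(OH)4]^2-: Ligand charges: each hydroxide is −1. With an overall charge of −2 the platinum centre must be in the +2 oxidation state. Pt sits in group 10, so the d-electron count is 10 − 2 = 8. A 5d d⁸ ion has a large crystal-field splitting; square planar leaves the high-energy d_{x²−y²} orbital empty and maximises CFSE. → square planar.
For [NiI4]^2-: Summing ligand charges against the −2 overall charge gives an oxidation state of +2 for nickel. Nickel is a group-10 element; Ni(II) is therefore d⁸. Iodide is a weak-field ligand. With weak-field ligands the CFSE gain from square planar is small, so a 3d d⁸ ion takes the sterically preferred tetrahedral geometry. → tetrahedral.

[Pt(OH)4]^2-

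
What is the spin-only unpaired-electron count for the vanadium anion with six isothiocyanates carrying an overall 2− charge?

Summing ligand charges against the −2 overall charge gives an oxidation state of +4 for vanadium.
Group 5 minus oxidation state 4 gives a d¹ configuration.
In an octahedral field the d¹ configuration is t₂g¹e_g⁰ (only one arrangement possible), giving 1 unpaired electron.

1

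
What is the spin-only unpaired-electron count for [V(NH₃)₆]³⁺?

2

Ligand charges: ammonia is neutral. With an overall charge of +3 the vanadium centre must be in the +3 oxidation state.
Group 5 minus oxidation state 3 gives a d² configuration.
In an octahedral field the d² configuration is t₂g²e_g⁰ (only one arrangement possible), giving 2 unpaired electrons.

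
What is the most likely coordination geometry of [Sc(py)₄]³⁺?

Ligand charges: pyridine is neutral. With an overall charge of +3 the scandium centre must be in the +3 oxidation state.
Group 3 minus oxidation state 3 gives a d⁰ configuration.
Coordination number: 4.
A d⁰ ion has no crystal-field stabilisation preference between square planar and tetrahedral, so four ligands adopt the sterically favoured tetrahedral geometry.

tetrahedral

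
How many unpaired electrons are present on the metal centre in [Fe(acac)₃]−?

Summing ligand charges against the −1 overall charge gives an oxidation state of +2 for iron.
Fe sits in group 8, so the d-electron count is 8 − 2 = 6.
Counting donor atoms: 3×acetylacetonate (bidentate) → 6 donors. Coordination number = 6.
The spin state decides the count: Acetylacetonate is a weak-field ligand for a first-row metal, so the complex is high-spin.
An octahedral high-spin d⁶ ion is t₂g⁴e_g², giving 4 unpaired electrons.

4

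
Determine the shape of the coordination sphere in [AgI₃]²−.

Summing ligand charges against the −2 overall charge gives an oxidation state of +1 for silver.
Group 11 minus oxidation state 1 gives a d¹⁰ configuration.
Coordination number: 3.
Three ligands around a d¹⁰ centre minimise repulsion in a trigonal-planar arrangement.

trigonal planar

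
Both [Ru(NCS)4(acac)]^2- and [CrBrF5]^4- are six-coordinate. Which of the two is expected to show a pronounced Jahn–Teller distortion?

[Ru(NCS)4(acac)]^2-: Summing ligand charges against the −2 overall charge gives an oxidation state of +3 for ruthenium. Ruthenium is a group-8 element; Ru(III) is therefore d⁵. A 4d ion has a large Δₒ and is invariably low-spin. The d⁵ configuration leaves the e_g set evenly filled (or empty) — no strong Jahn–Teller driving force.
[CrBrF5]^4-: Ligand charges: each bromide is −1; each fluoride is −1. With an overall charge of −4 the chromium centre must be in the +2 oxidation state. Cr sits in group 6, so the d-electron count is 6 − 2 = 4. Bromide and fluoride are weak-field ligands for a first-row metal, so the complex is high-spin. The t₂g³e_g¹ (high-spin) configuration has an unevenly filled e_g set; the Jahn–Teller theorem predicts a tetragonal distortion (typically axial elongation) to lift the degeneracy.

[CrBrF5]^4-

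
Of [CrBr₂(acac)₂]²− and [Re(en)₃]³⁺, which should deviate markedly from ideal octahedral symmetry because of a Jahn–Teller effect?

[CrBr₂(acac)₂]²−

[CrBr₂(acac)₂]²−: Ligand charges: each bromide is −1; each acetylacetonate is −1. With an overall charge of −2 the chromium centre must be in the +2 oxidation state. Chromium is a group-6 element; Cr(II) is therefore d⁴. Acetylacetonate and bromide are weak-field ligands for a first-row metal, so the complex is high-spin. The t₂g³e_g¹ (high-spin) configuration has an unevenly filled e_g set; the Jahn–Teller theorem predicts a tetragonal distortion (typically axial elongation) to lift the degeneracy.
[Re(en)₃]³⁺: Ligand charges: ethylenediamine is neutral. With an overall charge of +3 the rhenium centre must be in the +3 oxidation state. Re sits in group 7, so the d-electron count is 7 − 3 = 4. A 5d ion has a large Δₒ and is invariably low-spin. The d⁴ configuration leaves the e_g set evenly filled (or empty) — no strong Jahn–Teller driving force.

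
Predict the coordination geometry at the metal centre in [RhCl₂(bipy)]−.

square planar

Ligand charges: each chloride is −1; 2,2′-bipyridine is neutral. With an overall charge of −1 the rhodium centre must be in the +1 oxidation state.
Rh sits in group 9, so the d-electron count is 9 − 1 = 8.
Counting donor atoms: 2×chloride (monodentate) → 2 donors; 1×2,2′-bipyridine (bidentate) → 2 donors. Coordination number = 4.
A 4d d⁸ ion has a large crystal-field splitting; square planar leaves the high-energy d_{x²−y²} orbital empty and maximises CFSE.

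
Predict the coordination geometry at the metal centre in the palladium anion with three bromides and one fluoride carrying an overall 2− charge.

square planar

Ligand charges: each bromide is −1; each fluoride is −1. With an overall charge of −2 the palladium centre must be in the +2 oxidation state.
Group 10 minus oxidation state 2 gives a d⁸ configuration.
With 4 monodentate ligands the coordination number is 4.
A 4d d⁸ ion has a large crystal-field splitting; square planar leaves the high-energy d_{x²−y²} orbital empty and maximises CFSE.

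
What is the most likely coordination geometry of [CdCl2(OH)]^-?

Ligand charges: each chloride is −1; each hydroxide is −1. With an overall charge of −1 the cadmium centre must be in the +2 oxidation state.
Cadmium is a group-12 element; Cd(II) is therefore d¹⁰.
With 3 monodentate ligands the coordination number is 3.
Three ligands around a d¹⁰ centre minimise repulsion in a trigonal-planar arrangement.

trigonal planar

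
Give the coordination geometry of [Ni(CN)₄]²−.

Each cyanide is −1; balancing the −2 overall charge requires Ni(II).
Group 10 minus oxidation state 2 gives a d⁸ configuration.
With 4 monodentate ligands the coordination number is 4.
Cyanide is a strong-field ligand (high in the spectrochemical series).
A 3d d⁸ ion with strong-field ligands gains enough CFSE to favour square planar over tetrahedral.

square planar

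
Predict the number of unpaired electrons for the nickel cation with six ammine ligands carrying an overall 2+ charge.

2

Ligand charges: ammonia is neutral. With an overall charge of +2 the nickel centre must be in the +2 oxidation state.
Ni sits in group 10, so the d-electron count is 10 − 2 = 8.
In an octahedral field the d⁸ configuration is t₂g⁶e_g² (only one arrangement possible), giving 2 unpaired electrons.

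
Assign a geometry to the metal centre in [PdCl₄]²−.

Each chloride is −1; balancing the −2 overall charge requires Pd(II).
Palladium is a group-10 element; Pd(II) is therefore d⁸.
Coordination number: 4.
A 4d d⁸ ion has a large crystal-field splitting; square planar leaves the high-energy d_{x²−y²} orbital empty and maximises CFSE.

square planar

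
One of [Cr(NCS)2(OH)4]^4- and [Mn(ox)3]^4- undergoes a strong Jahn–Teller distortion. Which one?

[Cr(NCS)2(OH)4]^4-

[Cr(NCS)2(OH)4]^4-: Each isothiocyanate is −1; each hydroxide is −1; balancing the −4 overall charge requires Cr(II). Group 6 minus oxidation state 2 gives a d⁴ configuration. Hydroxide and isothiocyanate are weak-field ligands for a first-row metal, so the complex is high-spin. The t₂g³e_g¹ (high-spin) configuration has an unevenly filled e_g set; the Jahn–Teller theorem predicts a tetragonal distortion (typically axial elongation) to lift the degeneracy.
[Mn(ox)3]^4-: Summing ligand charges against the −4 overall charge gives an oxidation state of +2 for manganese. Mn sits in group 7, so the d-electron count is 7 − 2 = 5. Oxalate is a weak-field ligand for a first-row metal, so the complex is high-spin. The d⁵ configuration leaves the e_g set evenly filled (or empty) — no strong Jahn–Teller driving force.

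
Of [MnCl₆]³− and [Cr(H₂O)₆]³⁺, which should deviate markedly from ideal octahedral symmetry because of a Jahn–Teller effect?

[MnCl₆]³−

[MnCl₆]³−: Each chloride is −1; balancing the −3 overall charge requires Mn(III). Manganese is a group-7 element; Mn(III) is therefore d⁴. Chloride is a weak-field ligand for a first-row metal, so the complex is high-spin. The t₂g³e_g¹ (high-spin) configuration has an unevenly filled e_g set; the Jahn–Teller theorem predicts a tetragonal distortion (typically axial elongation) to lift the degeneracy.
[Cr(H₂O)₆]³⁺: Ligand charges: water is neutral. With an overall charge of +3 the chromium centre must be in the +3 oxidation state. Group 6 minus oxidation state 3 gives a d³ configuration. The d³ configuration leaves the e_g set evenly filled (or empty) — no strong Jahn–Teller driving force.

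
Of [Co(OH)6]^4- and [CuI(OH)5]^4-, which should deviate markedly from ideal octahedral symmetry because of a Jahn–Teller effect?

[Co(OH)6]^4-: Summing ligand charges against the −4 overall charge gives an oxidation state of +2 for cobalt. Group 9 minus oxidation state 2 gives a d⁷ configuration. Hydroxide is a weak-field ligand for a first-row metal, so the complex is high-spin. The d⁷ configuration leaves the e_g set evenly filled (or empty) — no strong Jahn–Teller driving force.
[CuI(OH)5]^4-: Summing ligand charges against the −4 overall charge gives an oxidation state of +2 for copper. Copper is a group-11 element; Cu(II) is therefore d⁹. The t₂g⁶e_g³ configuration has an unevenly filled e_g set; the Jahn–Teller theorem predicts a tetragonal distortion (typically axial elongation) to lift the degeneracy.

[CuI(OH)5]^4-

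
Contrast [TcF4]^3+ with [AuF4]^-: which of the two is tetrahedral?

For [TcF4]^3+: Each fluoride is −1; balancing the +3 overall charge requires Tc(VII). Group 7 minus oxidation state 7 gives a d⁰ configuration. A d⁰ ion has no crystal-field stabilisation preference between square planar and tetrahedral, so four ligands adopt the sterically favoured tetrahedral geometry. → tetrahedral.
For [AuF4]^-: Summing ligand charges against the −1 overall charge gives an oxidation state of +3 for gold. Gold is a group-11 element; Au(III) is therefore d⁸. A 5d d⁸ ion has a large crystal-field splitting; square planar leaves the high-energy d_{x²−y²} orbital empty and maximises CFSE. → square planar.

[TcF4]^3+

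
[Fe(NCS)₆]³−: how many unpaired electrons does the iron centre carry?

5 unpaired electrons

Each isothiocyanate is −1; balancing the −3 overall charge requires Fe(III).
Fe sits in group 8, so the d-electron count is 8 − 3 = 5.
The spin state decides the count: Isothiocyanate is a weak-field ligand for a first-row metal, so the complex is high-spin.
An octahedral high-spin d⁵ ion is t₂g³e_g², giving 5 unpaired electrons.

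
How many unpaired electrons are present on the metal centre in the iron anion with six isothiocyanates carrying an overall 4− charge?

4

Summing ligand charges against the −4 overall charge gives an oxidation state of +2 for iron.
Group 8 minus oxidation state 2 gives a d⁶ configuration.
The spin state decides the count: Isothiocyanate is a weak-field ligand for a first-row metal, so the complex is high-spin.
An octahedral high-spin d⁶ ion is t₂g⁴e_g², giving 4 unpaired electrons.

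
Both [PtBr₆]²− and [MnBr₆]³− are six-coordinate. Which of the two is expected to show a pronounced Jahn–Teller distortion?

[MnBr₆]³−

[PtBr₆]²−: Ligand charges: each bromide is −1. With an overall charge of −2 the platinum centre must be in the +4 oxidation state. Platinum is a group-10 element; Pt(IV) is therefore d⁶. A 5d ion has a large Δₒ and is invariably low-spin. The d⁶ configuration leaves the e_g set evenly filled (or empty) — no strong Jahn–Teller driving force.
[MnBr₆]³−: Ligand charges: each bromide is −1. With an overall charge of −3 the manganese centre must be in the +3 oxidation state. Manganese is a group-7 element; Mn(III) is therefore d⁴. Bromide is a weak-field ligand for a first-row metal, so the complex is high-spin. The t₂g³e_g¹ (high-spin) configuration has an unevenly filled e_g set; the Jahn–Teller theorem predicts a tetragonal distortion (typically axial elongation) to lift the degeneracy.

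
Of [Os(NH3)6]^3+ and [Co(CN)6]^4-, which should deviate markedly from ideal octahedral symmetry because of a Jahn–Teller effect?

[Os(NH3)6]^3+: Ammonia is neutral; balancing the +3 overall charge requires Os(III). Group 8 minus oxidation state 3 gives a d⁵ configuration. A 5d ion has a large Δₒ and is invariably low-spin. The d⁵ configuration leaves the e_g set evenly filled (or empty) — no strong Jahn–Teller driving force.
[Co(CN)6]^4-: Summing ligand charges against the −4 overall charge gives an oxidation state of +2 for cobalt. Cobalt is a group-9 element; Co(II) is therefore d⁷. Cyanide is a strong-field ligand (high in the spectrochemical series) for a first-row metal, so the complex is low-spin. The t₂g⁶e_g¹ (low-spin) configuration has an unevenly filled e_g set; the Jahn–Teller theorem predicts a tetragonal distortion (typically axial elongation) to lift the degeneracy.

[Co(CN)6]^4-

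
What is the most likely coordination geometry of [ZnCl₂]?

Summing ligand charges against the 0 overall charge gives an oxidation state of +2 for zinc.
Zn sits in group 12, so the d-electron count is 12 − 2 = 10.
With 2 monodentate ligands the coordination number is 2.
A d¹⁰ ion with only two ligands adopts a linear arrangement (sp hybridisation; no CFSE preference).

linear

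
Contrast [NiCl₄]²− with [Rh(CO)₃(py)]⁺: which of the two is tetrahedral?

For [NiCl₄]²−: Each chloride is −1; balancing the −2 overall charge requires Ni(II). Ni sits in group 10, so the d-electron count is 10 − 2 = 8. Chloride is a weak-field ligand. With weak-field ligands the CFSE gain from square planar is small, so a 3d d⁸ ion takes the sterically preferred tetrahedral geometry. → tetrahedral.
For [Rh(CO)₃(py)]⁺: Carbonyl is neutral; pyridine is neutral; balancing the +1 overall charge requires Rh(I). Group 9 minus oxidation state 1 gives a d⁸ configuration. A 4d d⁸ ion has a large crystal-field splitting; square planar leaves the high-energy d_{x²−y²} orbital empty and maximises CFSE. → square planar.

[NiCl₄]²−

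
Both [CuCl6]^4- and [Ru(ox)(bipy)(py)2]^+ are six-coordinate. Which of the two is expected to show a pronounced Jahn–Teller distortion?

[CuCl6]^4-

[CuCl6]^4-: Each chloride is −1; balancing the −4 overall charge requires Cu(II). Cu sits in group 11, so the d-electron count is 11 − 2 = 9. The t₂g⁶e_g³ configuration has an unevenly filled e_g set; the Jahn–Teller theorem predicts a tetragonal distortion (typically axial elongation) to lift the degeneracy.
[Ru(ox)(bipy)(py)2]^+: Each oxalate is −2; 2,2′-bipyridine is neutral; pyridine is neutral; balancing the +1 overall charge requires Ru(III). Ruthenium is a group-8 element; Ru(III) is therefore d⁵. A 4d ion has a large Δₒ and is invariably low-spin. The d⁵ configuration leaves the e_g set evenly filled (or empty) — no strong Jahn–Teller driving force.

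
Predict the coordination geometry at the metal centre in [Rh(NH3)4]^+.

square planar

Ligand charges: ammonia is neutral. With an overall charge of +1 the rhodium centre must be in the +1 oxidation state.
Rhodium is a group-9 element; Rh(I) is therefore d⁸.
Coordination number: 4.
A 4d d⁸ ion has a large crystal-field splitting; square planar leaves the high-energy d_{x²−y²} orbital empty and maximises CFSE.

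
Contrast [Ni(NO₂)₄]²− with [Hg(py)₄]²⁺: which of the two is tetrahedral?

[Hg(py)₄]²⁺

For [Ni(NO₂)₄]²−: Summing ligand charges against the −2 overall charge gives an oxidation state of +2 for nickel. Group 10 minus oxidation state 2 gives a d⁸ configuration. Nitro (N-bound nitrite) is a strong-field ligand (high in the spectrochemical series). A 3d d⁸ ion with strong-field ligands gains enough CFSE to favour square planar over tetrahedral. → square planar.
For [Hg(py)₄]²⁺: Summing ligand charges against the +2 overall charge gives an oxidation state of +2 for mercury. Group 12 minus oxidation state 2 gives a d¹⁰ configuration. A d¹⁰ ion has no crystal-field stabilisation preference between square planar and tetrahedral, so four ligands adopt the sterically favoured tetrahedral geometry. → tetrahedral.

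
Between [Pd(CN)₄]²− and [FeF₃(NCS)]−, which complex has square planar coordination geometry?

[Pd(CN)₄]²−

For [Pd(CN)₄]²−: Each cyanide is −1; balancing the −2 overall charge requires Pd(II). Pd sits in group 10, so the d-electron count is 10 − 2 = 8. A 4d d⁸ ion has a large crystal-field splitting; square planar leaves the high-energy d_{x²−y²} orbital empty and maximises CFSE. → square planar.
For [FeF₃(NCS)]−: Summing ligand charges against the −1 overall charge gives an oxidation state of +3 for iron. Group 8 minus oxidation state 3 gives a d⁵ configuration. A high-spin d⁵ ion has zero CFSE in either geometry, so four ligands adopt the sterically favoured tetrahedral geometry. → tetrahedral.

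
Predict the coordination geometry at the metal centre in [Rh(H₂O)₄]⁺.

Ligand charges: water is neutral. With an overall charge of +1 the rhodium centre must be in the +1 oxidation state.
Rh sits in group 9, so the d-electron count is 9 − 1 = 8.
With 4 monodentate ligands the coordination number is 4.
A 4d d⁸ ion has a large crystal-field splitting; square planar leaves the high-energy d_{x²−y²} orbital empty and maximises CFSE.

square planar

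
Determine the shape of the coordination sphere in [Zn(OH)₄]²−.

Summing ligand charges against the −2 overall charge gives an oxidation state of +2 for zinc.
Zn sits in group 12, so the d-electron count is 12 − 2 = 10.
With 4 monodentate ligands the coordination number is 4.
A d¹⁰ ion has no crystal-field stabilisation preference between square planar and tetrahedral, so four ligands adopt the sterically favoured tetrahedral geometry.

tetrahedral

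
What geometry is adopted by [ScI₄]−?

tetrahedral

Ligand charges: each iodide is −1. With an overall charge of −1 the scandium centre must be in the +3 oxidation state.
Group 3 minus oxidation state 3 gives a d⁰ configuration.
With 4 monodentate ligands the coordination number is 4.
A d⁰ ion has no crystal-field stabilisation preference between square planar and tetrahedral, so four ligands adopt the sterically favoured tetrahedral geometry.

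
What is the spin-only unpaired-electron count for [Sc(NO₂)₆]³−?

Summing ligand charges against the −3 overall charge gives an oxidation state of +3 for scandium.
Sc sits in group 3, so the d-electron count is 3 − 3 = 0.
In an octahedral field the d⁰ configuration is t₂g⁰e_g⁰, giving 0 unpaired electrons.

0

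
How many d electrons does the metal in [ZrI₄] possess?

d0

Each iodide is −1; balancing the 0 overall charge requires Zr(IV).
Group 4 minus oxidation state 4 gives a d⁰ configuration.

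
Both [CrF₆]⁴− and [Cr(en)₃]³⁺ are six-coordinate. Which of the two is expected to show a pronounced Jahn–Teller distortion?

[CrF₆]⁴−: Ligand charges: each fluoride is −1. With an overall charge of −4 the chromium centre must be in the +2 oxidation state. Chromium is a group-6 element; Cr(II) is therefore d⁴. Fluoride is a weak-field ligand for a first-row metal, so the complex is high-spin. The t₂g³e_g¹ (high-spin) configuration has an unevenly filled e_g set; the Jahn–Teller theorem predicts a tetragonal distortion (typically axial elongation) to lift the degeneracy.
[Cr(en)₃]³⁺: Ligand charges: ethylenediamine is neutral. With an overall charge of +3 the chromium centre must be in the +3 oxidation state. Cr sits in group 6, so the d-electron count is 6 − 3 = 3. The d³ configuration leaves the e_g set evenly filled (or empty) — no strong Jahn–Teller driving force.

[CrF₆]⁴−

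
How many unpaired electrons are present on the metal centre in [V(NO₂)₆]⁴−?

3 unpaired electrons

Summing ligand charges against the −4 overall charge gives an oxidation state of +2 for vanadium.
V sits in group 5, so the d-electron count is 5 − 2 = 3.
In an octahedral field the d³ configuration is t₂g³e_g⁰ (only one arrangement possible), giving 3 unpaired electrons.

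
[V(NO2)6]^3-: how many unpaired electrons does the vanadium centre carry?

Ligand charges: each nitro (N-bound nitrite) is −1. With an overall charge of −3 the vanadium centre must be in the +3 oxidation state.
Group 5 minus oxidation state 3 gives a d² configuration.
In an octahedral field the d² configuration is t₂g²e_g⁰ (only one arrangement possible), giving 2 unpaired electrons.

2 unpaired electrons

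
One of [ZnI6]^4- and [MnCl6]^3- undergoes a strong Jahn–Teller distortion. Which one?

[MnCl6]^3-

[ZnI6]^4-: Summing ligand charges against the −4 overall charge gives an oxidation state of +2 for zinc. Group 12 minus oxidation state 2 gives a d¹⁰ configuration. The d¹⁰ configuration leaves the e_g set evenly filled (or empty) — no strong Jahn–Teller driving force.
[MnCl6]^3-: Each chloride is −1; balancing the −3 overall charge requires Mn(III). Group 7 minus oxidation state 3 gives a d⁴ configuration. Chloride is a weak-field ligand for a first-row metal, so the complex is high-spin. The t₂g³e_g¹ (high-spin) configuration has an unevenly filled e_g set; the Jahn–Teller theorem predicts a tetragonal distortion (typically axial elongation) to lift the degeneracy.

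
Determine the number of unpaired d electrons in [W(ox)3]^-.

Summing ligand charges against the −1 overall charge gives an oxidation state of +5 for tungsten.
W sits in group 6, so the d-electron count is 6 − 5 = 1.
Counting donor atoms: 3×oxalate (bidentate) → 6 donors. Coordination number = 6.
In an octahedral field the d¹ configuration is t₂g¹e_g⁰ (only one arrangement possible), giving 1 unpaired electron.

1 unpaired electron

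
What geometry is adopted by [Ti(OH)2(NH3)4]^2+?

octahedral

Each hydroxide is −1; ammonia is neutral; balancing the +2 overall charge requires Ti(IV).
Titanium is a group-4 element; Ti(IV) is therefore d⁰.
With 6 monodentate ligands the coordination number is 6.
Six donors around a single metal centre give an octahedral coordination sphere.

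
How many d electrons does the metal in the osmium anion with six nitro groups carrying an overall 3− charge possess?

Each nitro (N-bound nitrite) is −1; balancing the −3 overall charge requires Os(III).
Osmium is a group-8 element; Os(III) is therefore d⁵.

d⁵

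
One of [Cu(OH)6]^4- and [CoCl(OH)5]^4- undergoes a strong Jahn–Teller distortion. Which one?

[Cu(OH)6]^4-

[Cu(OH)6]^4-: Summing ligand charges against the −4 overall charge gives an oxidation state of +2 for copper. Group 11 minus oxidation state 2 gives a d⁹ configuration. The t₂g⁶e_g³ configuration has an unevenly filled e_g set; the Jahn–Teller theorem predicts a tetragonal distortion (typically axial elongation) to lift the degeneracy.
[CoCl(OH)5]^4-: Each chloride is −1; each hydroxide is −1; balancing the −4 overall charge requires Co(II). Group 9 minus oxidation state 2 gives a d⁷ configuration. Chloride and hydroxide are weak-field ligands for a first-row metal, so the complex is high-spin. The d⁷ configuration leaves the e_g set evenly filled (or empty) — no strong Jahn–Teller driving force.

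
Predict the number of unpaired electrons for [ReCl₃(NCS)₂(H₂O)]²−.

2

Ligand charges: each chloride is −1; each isothiocyanate is −1; water is neutral. With an overall charge of −2 the rhenium centre must be in the +3 oxidation state.
Re sits in group 7, so the d-electron count is 7 − 3 = 4.
The spin state decides the count: a 5d ion has a large Δₒ and is invariably low-spin.
An octahedral low-spin d⁴ ion is t₂g⁴e_g⁰, giving 2 unpaired electrons.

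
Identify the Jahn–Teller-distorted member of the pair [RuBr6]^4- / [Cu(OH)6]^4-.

[Cu(OH)6]^4-

[RuBr6]^4-: Each bromide is −1; balancing the −4 overall charge requires Ru(II). Ru sits in group 8, so the d-electron count is 8 − 2 = 6. A 4d ion has a large Δₒ and is invariably low-spin. The d⁶ configuration leaves the e_g set evenly filled (or empty) — no strong Jahn–Teller driving force.
[Cu(OH)6]^4-: Ligand charges: each hydroxide is −1. With an overall charge of −4 the copper centre must be in the +2 oxidation state. Group 11 minus oxidation state 2 gives a d⁹ configuration. The t₂g⁶e_g³ configuration has an unevenly filled e_g set; the Jahn–Teller theorem predicts a tetragonal distortion (typically axial elongation) to lift the degeneracy.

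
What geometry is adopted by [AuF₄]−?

Ligand charges: each fluoride is −1. With an overall charge of −1 the gold centre must be in the +3 oxidation state.
Au sits in group 11, so the d-electron count is 11 − 3 = 8.
With 4 monodentate ligands the coordination number is 4.
A 5d d⁸ ion has a large crystal-field splitting; square planar leaves the high-energy d_{x²−y²} orbital empty and maximises CFSE.

square planar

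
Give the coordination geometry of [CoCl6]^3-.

Summing ligand charges against the −3 overall charge gives an oxidation state of +3 for cobalt.
Co sits in group 9, so the d-electron count is 9 − 3 = 6.
With 6 monodentate ligands the coordination number is 6.
Six donors around a single metal centre give an octahedral coordination sphere.

octahedral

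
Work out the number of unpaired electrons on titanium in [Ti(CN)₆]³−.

1

Ligand charges: each cyanide is −1. With an overall charge of −3 the titanium centre must be in the +3 oxidation state.
Group 4 minus oxidation state 3 gives a d¹ configuration.
In an octahedral field the d¹ configuration is t₂g¹e_g⁰ (only one arrangement possible), giving 1 unpaired electron.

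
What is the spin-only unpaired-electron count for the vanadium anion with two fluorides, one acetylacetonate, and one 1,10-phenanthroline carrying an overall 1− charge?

Ligand charges: each fluoride is −1; each acetylacetonate is −1; 1,10-phenanthroline is neutral. With an overall charge of −1 the vanadium centre must be in the +2 oxidation state.
Group 5 minus oxidation state 2 gives a d³ configuration.
Counting donor atoms: 2×fluoride (monodentate) → 2 donors; 1×acetylacetonate (bidentate) → 2 donors; 1×1,10-phenanthroline (bidentate) → 2 donors. Coordination number = 6.
In an octahedral field the d³ configuration is t₂g³e_g⁰ (only one arrangement possible), giving 3 unpaired electrons.

3 unpaired electrons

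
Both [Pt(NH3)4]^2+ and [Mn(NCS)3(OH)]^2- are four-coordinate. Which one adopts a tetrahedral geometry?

[Mn(NCS)3(OH)]^2-

For [Pt(NH3)4]^2+: Ammonia is neutral; balancing the +2 overall charge requires Pt(II). Pt sits in group 10, so the d-electron count is 10 − 2 = 8. A 5d d⁸ ion has a large crystal-field splitting; square planar leaves the high-energy d_{x²−y²} orbital empty and maximises CFSE. → square planar.
For [Mn(NCS)3(OH)]^2-: Each isothiocyanate is −1; each hydroxide is −1; balancing the −2 overall charge requires Mn(II). Manganese is a group-7 element; Mn(II) is therefore d⁵. A high-spin d⁵ ion has zero CFSE in either geometry, so four ligands adopt the sterically favoured tetrahedral geometry. → tetrahedral.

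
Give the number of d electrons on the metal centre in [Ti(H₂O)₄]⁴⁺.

d⁰

Summing ligand charges against the +4 overall charge gives an oxidation state of +4 for titanium.
Group 4 minus oxidation state 4 gives a d⁰ configuration.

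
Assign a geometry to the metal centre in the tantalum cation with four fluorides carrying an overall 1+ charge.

Ligand charges: each fluoride is −1. With an overall charge of +1 the tantalum centre must be in the +5 oxidation state.
Tantalum is a group-5 element; Ta(V) is therefore d⁰.
Coordination number: 4.
A d⁰ ion has no crystal-field stabilisation preference between square planar and tetrahedral, so four ligands adopt the sterically favoured tetrahedral geometry.

tetrahedral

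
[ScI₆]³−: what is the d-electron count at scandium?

d0

Summing ligand charges against the −3 overall charge gives an oxidation state of +3 for scandium.
Sc sits in group 3, so the d-electron count is 3 − 3 = 0.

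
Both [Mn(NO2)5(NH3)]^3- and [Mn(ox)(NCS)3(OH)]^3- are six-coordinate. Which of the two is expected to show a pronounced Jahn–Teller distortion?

[Mn(NO2)5(NH3)]^3-: Summing ligand charges against the −3 overall charge gives an oxidation state of +2 for manganese. Manganese is a group-7 element; Mn(II) is therefore d⁵. Nitro (N-bound nitrite) is a strong-field ligand (high in the spectrochemical series) for a first-row metal, so the complex is low-spin. The d⁵ configuration leaves the e_g set evenly filled (or empty) — no strong Jahn–Teller driving force.
[Mn(ox)(NCS)3(OH)]^3-: Summing ligand charges against the −3 overall charge gives an oxidation state of +3 for manganese. Group 7 minus oxidation state 3 gives a d⁴ configuration. Hydroxide, isothiocyanate, and oxalate are weak-field ligands for a first-row metal, so the complex is high-spin. The t₂g³e_g¹ (high-spin) configuration has an unevenly filled e_g set; the Jahn–Teller theorem predicts a tetragonal distortion (typically axial elongation) to lift the degeneracy.

[Mn(ox)(NCS)3(OH)]^3-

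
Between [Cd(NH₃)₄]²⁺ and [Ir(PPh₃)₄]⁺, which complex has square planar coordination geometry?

[Ir(PPh₃)₄]⁺

For [Cd(NH₃)₄]²⁺: Ammonia is neutral; balancing the +2 overall charge requires Cd(II). Cd sits in group 12, so the d-electron count is 12 − 2 = 10. A d¹⁰ ion has no crystal-field stabilisation preference between square planar and tetrahedral, so four ligands adopt the sterically favoured tetrahedral geometry. → tetrahedral.
For [Ir(PPh₃)₄]⁺: Summing ligand charges against the +1 overall charge gives an oxidation state of +1 for iridium. Ir sits in group 9, so the d-electron count is 9 − 1 = 8. A 5d d⁸ ion has a large crystal-field splitting; square planar leaves the high-energy d_{x²−y²} orbital empty and maximises CFSE. → square planar.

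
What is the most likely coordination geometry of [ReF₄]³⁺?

Summing ligand charges against the +3 overall charge gives an oxidation state of +7 for rhenium.
Rhenium is a group-7 element; Re(VII) is therefore d⁰.
Coordination number: 4.
A d⁰ ion has no crystal-field stabilisation preference between square planar and tetrahedral, so four ligands adopt the sterically favoured tetrahedral geometry.

tetrahedral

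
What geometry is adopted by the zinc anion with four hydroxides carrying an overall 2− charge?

Ligand charges: each hydroxide is −1. With an overall charge of −2 the zinc centre must be in the +2 oxidation state.
Group 12 minus oxidation state 2 gives a d¹⁰ configuration.
Coordination number: 4.
A d¹⁰ ion has no crystal-field stabilisation preference between square planar and tetrahedral, so four ligands adopt the sterically favoured tetrahedral geometry.

tetrahedral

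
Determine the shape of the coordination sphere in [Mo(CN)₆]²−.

Ligand charges: each cyanide is −1. With an overall charge of −2 the molybdenum centre must be in the +4 oxidation state.
Group 6 minus oxidation state 4 gives a d² configuration.
Coordination number: 6.
Six donors around a single metal centre give an octahedral coordination sphere.

octahedral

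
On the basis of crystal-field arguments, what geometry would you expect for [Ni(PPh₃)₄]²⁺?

Summing ligand charges against the +2 overall charge gives an oxidation state of +2 for nickel.
Group 10 minus oxidation state 2 gives a d⁸ configuration.
Coordination number: 4.
Triphenylphosphine is a strong-field ligand (high in the spectrochemical series).
A 3d d⁸ ion with strong-field ligands gains enough CFSE to favour square planar over tetrahedral.

square planar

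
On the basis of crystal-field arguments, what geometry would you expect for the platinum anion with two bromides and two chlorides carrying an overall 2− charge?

Each bromide is −1; each chloride is −1; balancing the −2 overall charge requires Pt(II).
Group 10 minus oxidation state 2 gives a d⁸ configuration.
With 4 monodentate ligands the coordination number is 4.
A 5d d⁸ ion has a large crystal-field splitting; square planar leaves the high-energy d_{x²−y²} orbital empty and maximises CFSE.

square planar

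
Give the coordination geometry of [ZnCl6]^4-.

Summing ligand charges against the −4 overall charge gives an oxidation state of +2 for zinc.
Zinc is a group-12 element; Zn(II) is therefore d¹⁰.
With 6 monodentate ligands the coordination number is 6.
Six donors around a single metal centre give an octahedral coordination sphere.

octahedral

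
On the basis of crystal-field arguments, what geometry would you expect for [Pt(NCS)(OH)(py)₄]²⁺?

Summing ligand charges against the +2 overall charge gives an oxidation state of +4 for platinum.
Platinum is a group-10 element; Pt(IV) is therefore d⁶.
With 6 monodentate ligands the coordination number is 6.
Six donors around a single metal centre give an octahedral coordination sphere.

octahedral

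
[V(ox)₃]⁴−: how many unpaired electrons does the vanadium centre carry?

Each oxalate is −2; balancing the −4 overall charge requires V(II).
V sits in group 5, so the d-electron count is 5 − 2 = 3.
Counting donor atoms: 3×oxalate (bidentate) → 6 donors. Coordination number = 6.
In an octahedral field the d³ configuration is t₂g³e_g⁰ (only one arrangement possible), giving 3 unpaired electrons.

3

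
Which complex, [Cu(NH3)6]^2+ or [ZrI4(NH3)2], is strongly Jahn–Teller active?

[Cu(NH3)6]^2+

[Cu(NH3)6]^2+: Ammonia is neutral; balancing the +2 overall charge requires Cu(II). Copper is a group-11 element; Cu(II) is therefore d⁹. The t₂g⁶e_g³ configuration has an unevenly filled e_g set; the Jahn–Teller theorem predicts a tetragonal distortion (typically axial elongation) to lift the degeneracy.
[ZrI4(NH3)2]: Ligand charges: each iodide is −1; ammonia is neutral. With an overall charge of 0 the zirconium centre must be in the +4 oxidation state. Group 4 minus oxidation state 4 gives a d⁰ configuration. The d⁰ configuration leaves the e_g set evenly filled (or empty) — no strong Jahn–Teller driving force.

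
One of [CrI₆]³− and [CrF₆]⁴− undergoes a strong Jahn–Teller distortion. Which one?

[CrI₆]³−: Ligand charges: each iodide is −1. With an overall charge of −3 the chromium centre must be in the +3 oxidation state. Cr sits in group 6, so the d-electron count is 6 − 3 = 3. The d³ configuration leaves the e_g set evenly filled (or empty) — no strong Jahn–Teller driving force.
[CrF₆]⁴−: Each fluoride is −1; balancing the −4 overall charge requires Cr(II). Chromium is a group-6 element; Cr(II) is therefore d⁴. Fluoride is a weak-field ligand for a first-row metal, so the complex is high-spin. The t₂g³e_g¹ (high-spin) configuration has an unevenly filled e_g set; the Jahn–Teller theorem predicts a tetragonal distortion (typically axial elongation) to lift the degeneracy.

[CrF₆]⁴−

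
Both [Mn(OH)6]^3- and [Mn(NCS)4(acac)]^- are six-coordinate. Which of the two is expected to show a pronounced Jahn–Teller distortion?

[Mn(OH)6]^3-

[Mn(OH)6]^3-: Ligand charges: each hydroxide is −1. With an overall charge of −3 the manganese centre must be in the +3 oxidation state. Group 7 minus oxidation state 3 gives a d⁴ configuration. Hydroxide is a weak-field ligand for a first-row metal, so the complex is high-spin. The t₂g³e_g¹ (high-spin) configuration has an unevenly filled e_g set; the Jahn–Teller theorem predicts a tetragonal distortion (typically axial elongation) to lift the degeneracy.
[Mn(NCS)4(acac)]^-: Ligand charges: each isothiocyanate is −1; each acetylacetonate is −1. With an overall charge of −1 the manganese centre must be in the +4 oxidation state. Manganese is a group-7 element; Mn(IV) is therefore d³. The d³ configuration leaves the e_g set evenly filled (or empty) — no strong Jahn–Teller driving force.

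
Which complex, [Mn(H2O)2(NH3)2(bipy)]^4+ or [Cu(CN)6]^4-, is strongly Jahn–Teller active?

[Mn(H2O)2(NH3)2(bipy)]^4+: Summing ligand charges against the +4 overall charge gives an oxidation state of +4 for manganese. Mn sits in group 7, so the d-electron count is 7 − 4 = 3. The d³ configuration leaves the e_g set evenly filled (or empty) — no strong Jahn–Teller driving force.
[Cu(CN)6]^4-: Each cyanide is −1; balancing the −4 overall charge requires Cu(II). Copper is a group-11 element; Cu(II) is therefore d⁹. The t₂g⁶e_g³ configuration has an unevenly filled e_g set; the Jahn–Teller theorem predicts a tetragonal distortion (typically axial elongation) to lift the degeneracy.

[Cu(CN)6]^4-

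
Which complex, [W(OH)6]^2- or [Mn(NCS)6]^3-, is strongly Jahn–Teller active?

[W(OH)6]^2-: Ligand charges: each hydroxide is −1. With an overall charge of −2 the tungsten centre must be in the +4 oxidation state. W sits in group 6, so the d-electron count is 6 − 4 = 2. The d² configuration leaves the e_g set evenly filled (or empty) — no strong Jahn–Teller driving force.
[Mn(NCS)6]^3-: Ligand charges: each isothiocyanate is −1. With an overall charge of −3 the manganese centre must be in the +3 oxidation state. Manganese is a group-7 element; Mn(III) is therefore d⁴. Isothiocyanate is a weak-field ligand for a first-row metal, so the complex is high-spin. The t₂g³e_g¹ (high-spin) configuration has an unevenly filled e_g set; the Jahn–Teller theorem predicts a tetragonal distortion (typically axial elongation) to lift the degeneracy.

[Mn(NCS)6]^3-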